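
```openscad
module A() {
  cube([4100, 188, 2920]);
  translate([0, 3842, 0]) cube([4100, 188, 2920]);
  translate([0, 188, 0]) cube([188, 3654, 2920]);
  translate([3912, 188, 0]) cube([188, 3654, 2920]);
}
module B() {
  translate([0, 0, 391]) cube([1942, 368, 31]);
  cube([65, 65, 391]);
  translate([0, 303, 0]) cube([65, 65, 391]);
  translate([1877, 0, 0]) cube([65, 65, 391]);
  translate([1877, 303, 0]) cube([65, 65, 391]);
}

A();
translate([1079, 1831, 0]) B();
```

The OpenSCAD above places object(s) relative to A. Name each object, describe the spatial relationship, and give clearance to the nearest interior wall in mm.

A is a house frame. B is a bench. The bench sits inside the house frame, centred. The clearance to the nearest interior wall is 891 mm.

Clearances: x = 891, y = 1643; minimum 891 mm.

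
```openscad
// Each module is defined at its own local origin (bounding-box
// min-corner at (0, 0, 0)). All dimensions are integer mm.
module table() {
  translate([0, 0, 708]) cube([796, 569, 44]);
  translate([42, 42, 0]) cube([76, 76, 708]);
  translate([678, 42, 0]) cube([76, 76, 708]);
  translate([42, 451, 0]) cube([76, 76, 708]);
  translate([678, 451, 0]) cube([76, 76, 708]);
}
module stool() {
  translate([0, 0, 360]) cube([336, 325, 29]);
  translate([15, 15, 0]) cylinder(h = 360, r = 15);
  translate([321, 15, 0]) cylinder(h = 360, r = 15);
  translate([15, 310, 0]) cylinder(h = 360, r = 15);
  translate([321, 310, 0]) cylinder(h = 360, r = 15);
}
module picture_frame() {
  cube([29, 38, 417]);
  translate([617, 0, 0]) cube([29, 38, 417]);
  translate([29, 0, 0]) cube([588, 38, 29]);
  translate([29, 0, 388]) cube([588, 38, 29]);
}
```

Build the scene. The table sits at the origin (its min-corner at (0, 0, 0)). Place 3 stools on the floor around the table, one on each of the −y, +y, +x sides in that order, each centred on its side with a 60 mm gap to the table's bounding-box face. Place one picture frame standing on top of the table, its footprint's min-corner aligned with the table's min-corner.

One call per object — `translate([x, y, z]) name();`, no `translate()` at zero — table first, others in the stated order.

table();
translate([230, -385, 0]) stool();
translate([230, 629, 0]) stool();
translate([856, 122, 0]) stool();
translate([0, 0, 752]) picture_frame();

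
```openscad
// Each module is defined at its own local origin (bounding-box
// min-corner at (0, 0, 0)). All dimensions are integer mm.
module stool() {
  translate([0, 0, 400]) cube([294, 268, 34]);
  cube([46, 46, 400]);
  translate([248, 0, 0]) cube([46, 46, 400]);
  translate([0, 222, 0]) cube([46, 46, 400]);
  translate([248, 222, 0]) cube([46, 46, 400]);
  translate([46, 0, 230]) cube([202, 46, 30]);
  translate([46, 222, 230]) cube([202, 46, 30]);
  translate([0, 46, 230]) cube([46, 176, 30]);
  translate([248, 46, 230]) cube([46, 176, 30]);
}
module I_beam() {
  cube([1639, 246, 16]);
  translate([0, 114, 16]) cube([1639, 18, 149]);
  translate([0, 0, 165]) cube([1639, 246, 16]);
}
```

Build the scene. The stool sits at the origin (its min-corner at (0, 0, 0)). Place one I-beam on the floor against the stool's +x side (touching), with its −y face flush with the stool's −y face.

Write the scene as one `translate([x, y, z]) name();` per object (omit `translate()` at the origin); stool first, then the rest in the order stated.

stool();
translate([294, 0, 0]) I_beam();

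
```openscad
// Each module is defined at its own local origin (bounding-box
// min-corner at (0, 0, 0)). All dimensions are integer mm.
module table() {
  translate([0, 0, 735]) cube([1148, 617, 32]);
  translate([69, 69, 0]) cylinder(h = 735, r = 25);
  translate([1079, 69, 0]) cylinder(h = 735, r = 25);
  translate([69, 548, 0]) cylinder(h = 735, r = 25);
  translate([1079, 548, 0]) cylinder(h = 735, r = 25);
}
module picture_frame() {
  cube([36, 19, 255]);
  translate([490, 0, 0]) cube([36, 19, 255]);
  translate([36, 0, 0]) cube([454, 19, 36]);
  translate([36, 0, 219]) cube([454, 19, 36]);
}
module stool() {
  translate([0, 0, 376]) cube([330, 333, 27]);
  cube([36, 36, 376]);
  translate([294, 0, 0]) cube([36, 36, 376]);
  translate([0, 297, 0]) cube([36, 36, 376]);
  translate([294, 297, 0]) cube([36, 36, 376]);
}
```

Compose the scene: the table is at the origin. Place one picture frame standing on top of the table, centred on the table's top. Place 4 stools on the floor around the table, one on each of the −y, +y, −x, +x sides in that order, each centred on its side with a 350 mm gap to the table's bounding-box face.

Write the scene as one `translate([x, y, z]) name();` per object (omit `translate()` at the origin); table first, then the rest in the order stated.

table();
translate([311, 299, 767]) picture_frame();
translate([409, -683, 0]) stool();
translate([409, 967, 0]) stool();
translate([-680, 142, 0]) stool();
translate([1498, 142, 0]) stool();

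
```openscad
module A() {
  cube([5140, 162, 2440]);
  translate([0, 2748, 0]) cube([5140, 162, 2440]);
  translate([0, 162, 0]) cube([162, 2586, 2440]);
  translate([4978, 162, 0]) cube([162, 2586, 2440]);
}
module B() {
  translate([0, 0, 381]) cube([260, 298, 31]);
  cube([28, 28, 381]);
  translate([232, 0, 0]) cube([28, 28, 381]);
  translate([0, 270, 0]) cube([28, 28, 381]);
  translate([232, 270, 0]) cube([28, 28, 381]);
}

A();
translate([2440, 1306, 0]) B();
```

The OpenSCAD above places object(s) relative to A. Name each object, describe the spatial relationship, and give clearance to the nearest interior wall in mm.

Clearances: x = 2278, y = 1144; minimum 1144 mm.

A is a house frame. B is a stool. The stool sits inside the house frame, centred. The clearance to the nearest interior wall is 1144 mm.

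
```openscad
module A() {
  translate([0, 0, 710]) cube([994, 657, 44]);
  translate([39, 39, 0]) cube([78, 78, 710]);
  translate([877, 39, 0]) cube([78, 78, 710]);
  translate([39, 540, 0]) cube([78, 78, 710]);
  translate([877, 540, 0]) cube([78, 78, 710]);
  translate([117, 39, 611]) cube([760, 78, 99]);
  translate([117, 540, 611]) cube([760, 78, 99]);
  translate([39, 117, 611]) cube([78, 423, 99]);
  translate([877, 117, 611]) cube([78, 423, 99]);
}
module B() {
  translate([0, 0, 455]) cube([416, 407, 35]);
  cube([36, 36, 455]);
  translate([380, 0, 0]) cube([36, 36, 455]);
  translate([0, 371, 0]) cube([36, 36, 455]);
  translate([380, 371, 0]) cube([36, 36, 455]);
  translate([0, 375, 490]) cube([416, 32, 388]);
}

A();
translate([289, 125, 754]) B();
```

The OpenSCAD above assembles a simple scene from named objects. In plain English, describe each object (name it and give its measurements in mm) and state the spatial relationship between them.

A is a rectangular dining table. The top is 994×657×44 mm with its upper surface at z = 754 mm. It stands on four 78×78 mm square legs, each inset 39 mm from the nearest pair of top edges, running from the floor to the underside of the top. Four apron rails, 78 mm thick and 99 mm tall, run between adjacent legs with their top edges flush with the underside of the top and their outer faces flush with the legs' outer faces.

B is a chair. The seat is a 416×407×35 mm slab with its top at z = 490 mm, on four 36×36 mm corner legs (flush with the seat edges, standing on z = 0). A flat backrest 32 mm thick, 388 mm tall, spans the full seat width and rises from the seat top along its +y edge, rear face flush with the rear of the seat.

The chair is on top of the table, centred.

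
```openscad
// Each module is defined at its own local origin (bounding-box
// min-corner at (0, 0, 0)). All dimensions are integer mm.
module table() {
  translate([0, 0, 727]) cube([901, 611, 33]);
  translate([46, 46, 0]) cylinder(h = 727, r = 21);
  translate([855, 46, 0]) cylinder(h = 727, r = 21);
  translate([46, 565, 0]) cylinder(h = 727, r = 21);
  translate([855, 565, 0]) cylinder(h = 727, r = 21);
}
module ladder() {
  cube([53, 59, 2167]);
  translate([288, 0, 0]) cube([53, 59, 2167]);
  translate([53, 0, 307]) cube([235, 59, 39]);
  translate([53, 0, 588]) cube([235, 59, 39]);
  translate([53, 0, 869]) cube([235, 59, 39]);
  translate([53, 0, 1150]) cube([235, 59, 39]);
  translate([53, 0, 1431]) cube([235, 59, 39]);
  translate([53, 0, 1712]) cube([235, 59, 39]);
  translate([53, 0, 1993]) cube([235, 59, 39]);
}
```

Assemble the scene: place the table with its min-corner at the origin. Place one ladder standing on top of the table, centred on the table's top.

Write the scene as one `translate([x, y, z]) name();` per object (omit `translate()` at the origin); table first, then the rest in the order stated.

table();
translate([280, 276, 760]) ladder();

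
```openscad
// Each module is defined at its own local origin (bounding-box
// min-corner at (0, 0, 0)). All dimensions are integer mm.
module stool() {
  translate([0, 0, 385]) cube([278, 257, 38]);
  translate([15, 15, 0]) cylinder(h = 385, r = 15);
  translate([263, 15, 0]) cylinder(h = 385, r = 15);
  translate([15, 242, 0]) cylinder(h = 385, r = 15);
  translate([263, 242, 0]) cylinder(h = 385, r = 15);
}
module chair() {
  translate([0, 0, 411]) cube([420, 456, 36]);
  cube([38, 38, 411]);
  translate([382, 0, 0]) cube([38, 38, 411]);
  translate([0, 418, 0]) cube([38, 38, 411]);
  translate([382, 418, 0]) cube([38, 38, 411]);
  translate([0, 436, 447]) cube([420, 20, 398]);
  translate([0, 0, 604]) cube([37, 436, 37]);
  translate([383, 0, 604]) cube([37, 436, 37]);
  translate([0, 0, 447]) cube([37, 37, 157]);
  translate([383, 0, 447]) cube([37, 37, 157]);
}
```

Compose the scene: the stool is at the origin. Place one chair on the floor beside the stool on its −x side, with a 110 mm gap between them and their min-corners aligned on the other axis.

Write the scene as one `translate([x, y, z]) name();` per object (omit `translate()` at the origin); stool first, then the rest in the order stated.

stool();
translate([-530, 0, 0]) chair();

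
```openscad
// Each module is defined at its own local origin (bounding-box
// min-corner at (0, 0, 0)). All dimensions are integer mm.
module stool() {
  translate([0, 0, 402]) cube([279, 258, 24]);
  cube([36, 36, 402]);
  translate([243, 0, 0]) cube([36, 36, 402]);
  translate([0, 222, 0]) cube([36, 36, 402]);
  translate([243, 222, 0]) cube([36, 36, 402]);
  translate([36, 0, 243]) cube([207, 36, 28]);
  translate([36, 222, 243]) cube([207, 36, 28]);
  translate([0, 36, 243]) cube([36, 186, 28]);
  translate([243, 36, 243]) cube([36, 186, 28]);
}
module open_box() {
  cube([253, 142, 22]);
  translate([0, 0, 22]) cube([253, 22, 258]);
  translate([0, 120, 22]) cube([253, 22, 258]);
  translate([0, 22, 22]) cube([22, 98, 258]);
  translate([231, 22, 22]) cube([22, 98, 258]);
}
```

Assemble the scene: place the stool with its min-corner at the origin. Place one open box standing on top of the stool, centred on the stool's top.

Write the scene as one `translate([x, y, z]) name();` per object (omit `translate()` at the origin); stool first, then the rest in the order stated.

stool();
translate([13, 58, 426]) open_box();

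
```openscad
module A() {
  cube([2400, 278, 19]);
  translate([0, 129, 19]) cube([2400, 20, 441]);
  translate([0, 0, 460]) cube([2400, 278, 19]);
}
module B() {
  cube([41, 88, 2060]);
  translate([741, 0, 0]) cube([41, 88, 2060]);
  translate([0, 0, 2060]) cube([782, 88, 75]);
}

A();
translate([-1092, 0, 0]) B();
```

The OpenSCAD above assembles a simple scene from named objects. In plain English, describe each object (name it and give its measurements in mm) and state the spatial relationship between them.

A is an I-beam lying along x, 2400 mm long. Overall section height 479 mm. Two flanges 278 mm wide (y) and 19 mm thick, one on the floor and one at the top; a web 20 mm thick runs between them, centred on the flange width.

B is a door frame. The clear opening is 700 mm wide and 2060 mm high. Two 41 mm wide jambs, 88 mm deep, stand either side of the opening from the floor to the top of the opening. A 75 mm thick head sits across the top of both jambs, spanning the full outside width of the frame.

The door frame is on the floor beside the I-beam on its −x side.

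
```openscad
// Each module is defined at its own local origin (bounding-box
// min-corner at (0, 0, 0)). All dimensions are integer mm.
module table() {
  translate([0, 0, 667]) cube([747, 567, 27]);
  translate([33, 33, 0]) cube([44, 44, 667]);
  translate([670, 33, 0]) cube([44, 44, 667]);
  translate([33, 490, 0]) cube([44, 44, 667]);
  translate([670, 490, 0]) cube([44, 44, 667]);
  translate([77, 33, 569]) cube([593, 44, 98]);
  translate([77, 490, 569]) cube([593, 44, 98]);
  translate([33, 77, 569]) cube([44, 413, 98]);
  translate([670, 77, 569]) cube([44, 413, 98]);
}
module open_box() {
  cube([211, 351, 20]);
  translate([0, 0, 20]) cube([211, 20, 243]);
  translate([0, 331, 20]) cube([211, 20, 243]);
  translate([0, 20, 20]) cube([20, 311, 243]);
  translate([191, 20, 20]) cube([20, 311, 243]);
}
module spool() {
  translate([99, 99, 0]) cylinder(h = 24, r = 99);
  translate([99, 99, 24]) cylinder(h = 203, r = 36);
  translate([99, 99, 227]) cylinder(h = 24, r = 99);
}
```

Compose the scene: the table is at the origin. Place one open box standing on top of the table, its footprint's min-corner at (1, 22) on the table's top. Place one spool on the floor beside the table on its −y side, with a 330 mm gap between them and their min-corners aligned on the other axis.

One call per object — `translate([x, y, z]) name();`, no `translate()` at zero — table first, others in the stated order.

table();
translate([1, 22, 694]) open_box();
translate([0, -528, 0]) spool();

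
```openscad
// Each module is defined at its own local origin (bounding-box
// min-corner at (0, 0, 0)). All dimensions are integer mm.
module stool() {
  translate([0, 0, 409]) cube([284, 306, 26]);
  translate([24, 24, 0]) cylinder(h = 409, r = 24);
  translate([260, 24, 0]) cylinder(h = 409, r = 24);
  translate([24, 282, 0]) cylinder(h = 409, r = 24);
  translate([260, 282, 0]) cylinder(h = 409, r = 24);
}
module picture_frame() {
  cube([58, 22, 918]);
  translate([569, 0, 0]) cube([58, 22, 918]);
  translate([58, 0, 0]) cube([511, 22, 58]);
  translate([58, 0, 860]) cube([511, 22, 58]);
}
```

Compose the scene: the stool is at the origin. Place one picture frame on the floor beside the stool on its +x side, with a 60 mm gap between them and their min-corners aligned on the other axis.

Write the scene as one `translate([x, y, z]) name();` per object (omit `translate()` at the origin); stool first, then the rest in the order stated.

stool();
translate([344, 0, 0]) picture_frame();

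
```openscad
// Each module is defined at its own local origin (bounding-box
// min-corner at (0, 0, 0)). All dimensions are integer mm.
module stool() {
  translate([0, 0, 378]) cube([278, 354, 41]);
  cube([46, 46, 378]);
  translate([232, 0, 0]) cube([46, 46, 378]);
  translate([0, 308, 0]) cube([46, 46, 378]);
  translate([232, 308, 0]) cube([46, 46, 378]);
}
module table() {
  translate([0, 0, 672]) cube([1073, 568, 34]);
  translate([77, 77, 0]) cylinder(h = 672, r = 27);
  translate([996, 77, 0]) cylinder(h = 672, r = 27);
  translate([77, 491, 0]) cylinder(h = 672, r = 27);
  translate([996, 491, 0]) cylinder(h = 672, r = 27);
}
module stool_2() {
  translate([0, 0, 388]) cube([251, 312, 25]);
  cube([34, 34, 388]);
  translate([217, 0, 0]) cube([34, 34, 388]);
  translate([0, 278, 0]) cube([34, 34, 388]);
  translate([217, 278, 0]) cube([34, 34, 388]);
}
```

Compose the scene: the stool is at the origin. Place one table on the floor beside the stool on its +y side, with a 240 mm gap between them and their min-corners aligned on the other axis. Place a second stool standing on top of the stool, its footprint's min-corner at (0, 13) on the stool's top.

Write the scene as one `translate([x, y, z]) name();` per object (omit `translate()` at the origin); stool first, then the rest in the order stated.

stool();
translate([0, 594, 0]) table();
translate([0, 13, 419]) stool_2();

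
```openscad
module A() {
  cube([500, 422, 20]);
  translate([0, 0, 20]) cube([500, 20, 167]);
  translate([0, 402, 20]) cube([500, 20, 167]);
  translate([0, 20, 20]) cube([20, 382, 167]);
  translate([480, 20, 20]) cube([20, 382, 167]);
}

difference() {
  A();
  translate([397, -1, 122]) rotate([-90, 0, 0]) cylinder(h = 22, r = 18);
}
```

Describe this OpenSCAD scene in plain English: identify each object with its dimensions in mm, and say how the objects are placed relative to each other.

A is an open storage box with external size 500×422×187 mm and wall thickness 20 mm (the base is also 20 mm thick). The base covers the whole footprint; the four walls stand on the base, with the y-facing walls full-width and the x-facing walls fitting between their inner faces.

The open box has a circular hole of radius 18 mm through its front wall, centred at (x = 397, z = 122).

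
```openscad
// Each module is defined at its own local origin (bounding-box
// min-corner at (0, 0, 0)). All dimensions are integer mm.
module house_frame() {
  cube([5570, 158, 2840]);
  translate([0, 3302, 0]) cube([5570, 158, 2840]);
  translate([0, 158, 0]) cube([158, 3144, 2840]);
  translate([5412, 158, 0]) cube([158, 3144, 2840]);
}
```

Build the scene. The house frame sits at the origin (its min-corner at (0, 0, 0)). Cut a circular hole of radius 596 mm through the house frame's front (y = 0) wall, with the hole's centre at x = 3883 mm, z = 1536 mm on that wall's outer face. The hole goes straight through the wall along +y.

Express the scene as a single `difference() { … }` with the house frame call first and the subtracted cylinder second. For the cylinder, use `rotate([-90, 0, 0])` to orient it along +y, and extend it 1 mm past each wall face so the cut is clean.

difference() {
  house_frame();
  translate([3883, -1, 1536]) rotate([-90, 0, 0]) cylinder(h = 160, r = 596);
}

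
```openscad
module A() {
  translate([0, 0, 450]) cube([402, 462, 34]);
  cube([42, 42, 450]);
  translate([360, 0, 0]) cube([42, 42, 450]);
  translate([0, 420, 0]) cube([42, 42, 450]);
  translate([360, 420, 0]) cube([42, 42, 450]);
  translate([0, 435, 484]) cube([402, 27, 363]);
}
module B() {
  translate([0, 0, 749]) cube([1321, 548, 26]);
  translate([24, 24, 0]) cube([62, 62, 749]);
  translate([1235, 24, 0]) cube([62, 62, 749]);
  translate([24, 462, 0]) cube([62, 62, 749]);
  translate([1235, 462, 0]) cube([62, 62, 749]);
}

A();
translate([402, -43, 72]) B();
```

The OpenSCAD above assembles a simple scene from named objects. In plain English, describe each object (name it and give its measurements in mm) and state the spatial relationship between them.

A is a chair. The seat is a 402×462×34 mm slab with its top at z = 484 mm, on four 42×42 mm corner legs (flush with the seat edges, standing on z = 0). A flat backrest 27 mm thick, 363 mm tall, spans the full seat width and rises from the seat top along its +y edge, rear face flush with the rear of the seat.

B is a table with a 1321×548 mm rectangular top, 26 mm thick, top surface at z = 775 mm, supported by four 62×62 mm square legs, each inset 24 mm from the nearest pair of top edges, running from the floor.

The table is beside the chair with their tops flush at z = 847.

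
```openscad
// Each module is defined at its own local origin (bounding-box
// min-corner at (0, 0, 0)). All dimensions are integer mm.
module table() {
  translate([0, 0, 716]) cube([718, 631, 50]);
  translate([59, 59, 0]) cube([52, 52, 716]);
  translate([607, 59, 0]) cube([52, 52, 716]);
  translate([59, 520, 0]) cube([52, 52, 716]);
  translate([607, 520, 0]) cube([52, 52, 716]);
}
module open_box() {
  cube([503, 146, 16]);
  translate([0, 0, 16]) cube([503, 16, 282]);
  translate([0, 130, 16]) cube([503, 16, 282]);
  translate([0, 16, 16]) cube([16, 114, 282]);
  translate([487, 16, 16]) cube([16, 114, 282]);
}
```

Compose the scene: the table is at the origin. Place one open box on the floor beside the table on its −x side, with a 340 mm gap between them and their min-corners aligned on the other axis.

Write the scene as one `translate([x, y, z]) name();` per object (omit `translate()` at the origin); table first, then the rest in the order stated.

table();
translate([-843, 0, 0]) open_box();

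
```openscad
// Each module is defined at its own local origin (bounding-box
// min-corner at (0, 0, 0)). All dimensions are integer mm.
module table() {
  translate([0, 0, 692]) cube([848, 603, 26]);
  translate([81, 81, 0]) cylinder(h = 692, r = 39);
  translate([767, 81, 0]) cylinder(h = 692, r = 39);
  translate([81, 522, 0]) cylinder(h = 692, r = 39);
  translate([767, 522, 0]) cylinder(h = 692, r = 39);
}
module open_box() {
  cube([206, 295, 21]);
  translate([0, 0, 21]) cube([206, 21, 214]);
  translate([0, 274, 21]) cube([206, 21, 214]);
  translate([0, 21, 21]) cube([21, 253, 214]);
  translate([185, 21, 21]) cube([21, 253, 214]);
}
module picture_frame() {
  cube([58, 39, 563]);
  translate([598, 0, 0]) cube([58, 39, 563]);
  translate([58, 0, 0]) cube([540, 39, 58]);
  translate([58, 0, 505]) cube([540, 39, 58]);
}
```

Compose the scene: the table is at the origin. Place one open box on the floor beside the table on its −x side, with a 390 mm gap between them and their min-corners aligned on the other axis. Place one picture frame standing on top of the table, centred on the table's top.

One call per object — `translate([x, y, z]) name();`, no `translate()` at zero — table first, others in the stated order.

table();
translate([-596, 0, 0]) open_box();
translate([96, 282, 718]) picture_frame();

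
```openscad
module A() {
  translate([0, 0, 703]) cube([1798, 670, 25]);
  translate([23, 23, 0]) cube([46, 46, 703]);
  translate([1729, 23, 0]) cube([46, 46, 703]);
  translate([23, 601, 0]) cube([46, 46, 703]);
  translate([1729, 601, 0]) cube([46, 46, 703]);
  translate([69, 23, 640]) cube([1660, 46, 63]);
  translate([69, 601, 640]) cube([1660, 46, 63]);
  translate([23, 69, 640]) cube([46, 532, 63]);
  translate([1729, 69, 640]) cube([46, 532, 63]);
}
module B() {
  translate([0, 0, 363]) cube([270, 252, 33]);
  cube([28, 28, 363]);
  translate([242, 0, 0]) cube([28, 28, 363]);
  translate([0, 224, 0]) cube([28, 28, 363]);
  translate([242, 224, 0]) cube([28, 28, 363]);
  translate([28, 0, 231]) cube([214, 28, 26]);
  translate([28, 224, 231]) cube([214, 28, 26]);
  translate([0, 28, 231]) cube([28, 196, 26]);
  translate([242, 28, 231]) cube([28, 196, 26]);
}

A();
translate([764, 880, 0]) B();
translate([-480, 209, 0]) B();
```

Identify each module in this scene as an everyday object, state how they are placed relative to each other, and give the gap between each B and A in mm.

Each stool's nearest face is 210 mm from the table's bounding box.

A is a table. B is a stool. Two stools sit around the table at the +y, −x sides. The gap between each stool and the table is 210 mm.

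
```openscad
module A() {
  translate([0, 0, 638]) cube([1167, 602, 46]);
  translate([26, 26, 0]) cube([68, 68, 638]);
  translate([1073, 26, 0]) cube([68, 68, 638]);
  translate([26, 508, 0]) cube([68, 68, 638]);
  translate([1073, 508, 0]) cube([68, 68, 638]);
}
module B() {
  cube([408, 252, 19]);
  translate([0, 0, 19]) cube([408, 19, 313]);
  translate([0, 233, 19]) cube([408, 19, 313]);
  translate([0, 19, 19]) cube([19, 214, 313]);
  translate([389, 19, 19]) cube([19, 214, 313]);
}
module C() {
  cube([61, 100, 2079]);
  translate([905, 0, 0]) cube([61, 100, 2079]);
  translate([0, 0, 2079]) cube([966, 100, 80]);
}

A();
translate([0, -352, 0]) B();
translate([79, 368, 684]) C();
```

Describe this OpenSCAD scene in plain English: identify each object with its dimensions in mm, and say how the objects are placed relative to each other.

A is a table with a 1167×602 mm rectangular top, 46 mm thick, top surface at z = 684 mm, supported by four 68×68 mm square legs, each inset 26 mm from the nearest pair of top edges, running from the floor.

B is an open-topped rectangular box: outside dimensions 408×252×332 mm, with a uniform wall and base thickness of 19 mm. The base is a full 408×252 slab on the floor; four walls sit on top of the base. The front and back walls (the −y and +y sides) span the full width; the two side walls fit between them.

C is a rectangular door frame: two vertical jambs of 61×100 mm section, 2079 mm tall, with a clear opening 844 mm wide between their inner faces. A header 80 mm tall and 100 mm deep lies on top of the jambs and spans the full outside width.

The open box is on the floor beside the table on its −y side. The door frame is on top of the table.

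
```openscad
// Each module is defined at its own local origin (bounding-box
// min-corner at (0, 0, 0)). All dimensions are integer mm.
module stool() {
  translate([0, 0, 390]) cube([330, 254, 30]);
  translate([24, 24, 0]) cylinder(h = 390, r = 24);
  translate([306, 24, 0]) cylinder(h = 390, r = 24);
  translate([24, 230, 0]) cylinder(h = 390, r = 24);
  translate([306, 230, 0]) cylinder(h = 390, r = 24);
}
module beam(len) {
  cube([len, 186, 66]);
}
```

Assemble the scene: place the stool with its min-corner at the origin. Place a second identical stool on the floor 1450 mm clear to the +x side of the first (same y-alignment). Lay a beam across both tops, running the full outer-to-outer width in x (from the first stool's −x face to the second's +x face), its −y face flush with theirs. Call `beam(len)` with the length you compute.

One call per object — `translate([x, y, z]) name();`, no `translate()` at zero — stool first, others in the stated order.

stool();
translate([1780, 0, 0]) stool();
translate([0, 0, 420]) beam(2110);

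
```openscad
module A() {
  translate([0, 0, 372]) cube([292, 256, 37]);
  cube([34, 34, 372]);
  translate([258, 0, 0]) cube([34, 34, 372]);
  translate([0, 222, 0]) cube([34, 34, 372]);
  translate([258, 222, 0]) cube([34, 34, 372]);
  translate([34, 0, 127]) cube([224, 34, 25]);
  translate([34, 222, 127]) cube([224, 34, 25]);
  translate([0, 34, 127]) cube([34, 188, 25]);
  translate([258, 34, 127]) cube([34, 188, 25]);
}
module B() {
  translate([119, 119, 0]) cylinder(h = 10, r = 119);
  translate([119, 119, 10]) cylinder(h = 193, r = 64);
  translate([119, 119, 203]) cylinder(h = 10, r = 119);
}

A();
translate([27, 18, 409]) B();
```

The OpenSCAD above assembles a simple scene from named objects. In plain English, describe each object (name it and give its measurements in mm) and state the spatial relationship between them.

A is a four-legged stool. The seat is a 292×256×37 mm slab whose top surface is at z = 409 mm; four square legs, each 34×34 mm in cross-section, run from the floor (z = 0) to the underside of the seat, each flush with a corner of the seat. Four stretchers, 34 mm wide and 25 mm tall, connect adjacent legs with their undersides at z = 127 mm, each running between the inner faces of the legs it joins and aligned with the legs' outer faces on the other axis.

B is a spool: two coaxial disc flanges of radius 119 mm and thickness 10 mm, joined by a core cylinder of radius 64 mm and height 193 mm. The lower flange rests on z = 0 and the three cylinders share a vertical axis.

The spool is on top of the stool.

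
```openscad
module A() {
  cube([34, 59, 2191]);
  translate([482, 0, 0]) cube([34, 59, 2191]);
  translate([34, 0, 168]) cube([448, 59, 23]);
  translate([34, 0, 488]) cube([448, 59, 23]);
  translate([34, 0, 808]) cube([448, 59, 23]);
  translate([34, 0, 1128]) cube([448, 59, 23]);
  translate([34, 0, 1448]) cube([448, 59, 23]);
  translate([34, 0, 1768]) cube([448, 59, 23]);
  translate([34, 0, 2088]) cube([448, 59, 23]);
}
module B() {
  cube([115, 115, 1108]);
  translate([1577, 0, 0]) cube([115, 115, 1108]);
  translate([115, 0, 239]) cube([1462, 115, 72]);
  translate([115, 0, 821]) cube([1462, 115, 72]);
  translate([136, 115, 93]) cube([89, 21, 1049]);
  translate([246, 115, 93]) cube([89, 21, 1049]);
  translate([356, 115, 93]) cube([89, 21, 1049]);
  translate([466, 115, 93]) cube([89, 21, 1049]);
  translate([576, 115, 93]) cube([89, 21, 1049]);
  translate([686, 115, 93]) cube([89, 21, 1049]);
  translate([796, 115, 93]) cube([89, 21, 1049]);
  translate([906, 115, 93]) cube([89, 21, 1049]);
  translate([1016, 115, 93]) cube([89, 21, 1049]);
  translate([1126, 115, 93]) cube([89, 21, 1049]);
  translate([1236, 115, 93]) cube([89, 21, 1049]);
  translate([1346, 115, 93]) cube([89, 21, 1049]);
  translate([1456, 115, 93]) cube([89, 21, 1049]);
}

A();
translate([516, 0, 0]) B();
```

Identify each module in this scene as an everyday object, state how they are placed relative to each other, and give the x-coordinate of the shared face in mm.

The ladder's +x face and the fence section's −x face are both at x = 516 mm.

A is a ladder. B is a fence section. The fence section is against the ladder's +x side, with their −y faces flush. The x-coordinate of the shared face is 516 mm.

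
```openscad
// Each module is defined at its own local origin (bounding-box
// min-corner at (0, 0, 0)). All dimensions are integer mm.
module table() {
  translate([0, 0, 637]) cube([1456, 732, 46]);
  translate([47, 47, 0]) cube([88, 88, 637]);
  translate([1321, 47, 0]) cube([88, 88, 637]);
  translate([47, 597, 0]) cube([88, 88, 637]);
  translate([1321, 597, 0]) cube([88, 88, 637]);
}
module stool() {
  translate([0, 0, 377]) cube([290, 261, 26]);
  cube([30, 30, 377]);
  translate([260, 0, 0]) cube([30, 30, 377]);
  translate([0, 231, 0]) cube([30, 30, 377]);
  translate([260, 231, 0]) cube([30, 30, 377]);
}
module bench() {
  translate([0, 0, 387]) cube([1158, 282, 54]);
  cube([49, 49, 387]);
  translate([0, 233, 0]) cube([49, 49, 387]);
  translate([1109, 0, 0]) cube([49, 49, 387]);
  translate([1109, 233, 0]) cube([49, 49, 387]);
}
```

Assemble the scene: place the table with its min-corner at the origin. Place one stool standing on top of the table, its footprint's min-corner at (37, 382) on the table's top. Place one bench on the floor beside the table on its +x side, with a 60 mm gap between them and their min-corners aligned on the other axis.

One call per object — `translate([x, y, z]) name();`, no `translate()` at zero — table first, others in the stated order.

table();
translate([37, 382, 683]) stool();
translate([1516, 0, 0]) bench();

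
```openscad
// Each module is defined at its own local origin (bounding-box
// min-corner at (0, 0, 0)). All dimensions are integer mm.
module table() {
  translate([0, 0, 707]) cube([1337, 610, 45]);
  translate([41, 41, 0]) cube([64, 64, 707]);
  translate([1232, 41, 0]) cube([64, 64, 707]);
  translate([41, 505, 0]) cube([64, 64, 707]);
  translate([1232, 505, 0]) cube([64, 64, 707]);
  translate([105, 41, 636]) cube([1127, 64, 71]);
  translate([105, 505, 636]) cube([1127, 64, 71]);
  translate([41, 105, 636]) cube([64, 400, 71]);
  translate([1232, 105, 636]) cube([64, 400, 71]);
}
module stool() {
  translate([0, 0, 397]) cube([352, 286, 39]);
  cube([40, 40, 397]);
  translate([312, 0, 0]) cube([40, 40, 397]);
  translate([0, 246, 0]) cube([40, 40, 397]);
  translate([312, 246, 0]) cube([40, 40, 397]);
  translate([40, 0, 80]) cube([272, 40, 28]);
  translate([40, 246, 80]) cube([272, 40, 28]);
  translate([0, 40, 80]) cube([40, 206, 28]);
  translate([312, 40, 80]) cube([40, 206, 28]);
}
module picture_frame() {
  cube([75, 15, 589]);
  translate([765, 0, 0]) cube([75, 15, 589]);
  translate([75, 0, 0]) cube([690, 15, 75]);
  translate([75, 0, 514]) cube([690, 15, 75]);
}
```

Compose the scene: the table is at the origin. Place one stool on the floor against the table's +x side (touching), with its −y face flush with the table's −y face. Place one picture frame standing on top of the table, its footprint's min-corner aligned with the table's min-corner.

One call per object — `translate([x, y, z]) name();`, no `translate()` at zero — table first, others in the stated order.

table();
translate([1337, 0, 0]) stool();
translate([0, 0, 752]) picture_frame();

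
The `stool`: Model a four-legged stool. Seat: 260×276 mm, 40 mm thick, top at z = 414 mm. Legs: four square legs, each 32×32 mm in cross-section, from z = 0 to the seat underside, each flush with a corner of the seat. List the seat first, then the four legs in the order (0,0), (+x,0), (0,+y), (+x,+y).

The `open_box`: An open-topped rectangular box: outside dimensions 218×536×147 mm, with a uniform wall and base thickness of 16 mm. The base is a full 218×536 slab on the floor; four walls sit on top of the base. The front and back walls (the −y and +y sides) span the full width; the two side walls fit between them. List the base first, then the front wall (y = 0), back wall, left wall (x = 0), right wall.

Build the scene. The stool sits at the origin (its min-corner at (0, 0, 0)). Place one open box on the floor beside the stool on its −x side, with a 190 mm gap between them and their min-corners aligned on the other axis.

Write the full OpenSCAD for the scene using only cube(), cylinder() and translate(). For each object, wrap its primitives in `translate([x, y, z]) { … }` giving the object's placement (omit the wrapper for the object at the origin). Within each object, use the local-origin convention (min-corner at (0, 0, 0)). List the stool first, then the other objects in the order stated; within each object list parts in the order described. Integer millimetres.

translate([0, 0, 374]) cube([260, 276, 40]);
cube([32, 32, 374]);
translate([228, 0, 0]) cube([32, 32, 374]);
translate([0, 244, 0]) cube([32, 32, 374]);
translate([228, 244, 0]) cube([32, 32, 374]);
translate([-408, 0, 0]) {
  cube([218, 536, 16]);
  translate([0, 0, 16]) cube([218, 16, 131]);
  translate([0, 520, 16]) cube([218, 16, 131]);
  translate([0, 16, 16]) cube([16, 504, 131]);
  translate([202, 16, 16]) cube([16, 504, 131]);
}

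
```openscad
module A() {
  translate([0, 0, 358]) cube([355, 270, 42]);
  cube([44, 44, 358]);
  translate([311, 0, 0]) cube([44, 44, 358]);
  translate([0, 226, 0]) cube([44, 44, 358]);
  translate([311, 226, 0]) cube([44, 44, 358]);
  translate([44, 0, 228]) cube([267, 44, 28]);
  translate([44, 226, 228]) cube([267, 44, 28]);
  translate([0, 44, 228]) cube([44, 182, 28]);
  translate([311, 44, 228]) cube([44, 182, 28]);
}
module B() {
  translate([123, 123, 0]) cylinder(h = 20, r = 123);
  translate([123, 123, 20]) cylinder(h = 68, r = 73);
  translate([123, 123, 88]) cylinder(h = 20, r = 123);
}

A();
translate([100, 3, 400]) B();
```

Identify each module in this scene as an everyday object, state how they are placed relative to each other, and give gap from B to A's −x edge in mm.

A is a stool. B is a spool. The spool is on top of the stool. The gap from the spool to the stool's −x edge is 100 mm.

The spool's min-x is at 100; the stool's min-x is 0; gap = 100 mm.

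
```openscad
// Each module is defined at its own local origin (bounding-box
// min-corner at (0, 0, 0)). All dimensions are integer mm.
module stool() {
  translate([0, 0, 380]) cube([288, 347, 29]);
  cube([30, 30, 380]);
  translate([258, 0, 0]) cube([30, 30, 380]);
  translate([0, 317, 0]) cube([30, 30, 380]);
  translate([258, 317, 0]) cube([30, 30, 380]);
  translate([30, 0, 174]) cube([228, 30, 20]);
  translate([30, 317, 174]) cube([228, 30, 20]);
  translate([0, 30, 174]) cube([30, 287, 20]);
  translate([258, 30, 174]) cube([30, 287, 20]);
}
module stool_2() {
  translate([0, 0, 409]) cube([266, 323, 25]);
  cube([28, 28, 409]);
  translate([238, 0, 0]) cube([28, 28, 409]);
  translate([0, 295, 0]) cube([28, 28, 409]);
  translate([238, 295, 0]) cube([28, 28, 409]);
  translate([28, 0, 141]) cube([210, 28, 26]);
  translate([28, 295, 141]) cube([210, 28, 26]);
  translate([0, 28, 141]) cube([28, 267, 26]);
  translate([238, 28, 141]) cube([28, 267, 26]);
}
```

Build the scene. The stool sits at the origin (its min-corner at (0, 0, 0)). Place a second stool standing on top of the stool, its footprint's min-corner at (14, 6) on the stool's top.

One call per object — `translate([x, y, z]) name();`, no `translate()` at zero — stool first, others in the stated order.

stool();
translate([14, 6, 409]) stool_2();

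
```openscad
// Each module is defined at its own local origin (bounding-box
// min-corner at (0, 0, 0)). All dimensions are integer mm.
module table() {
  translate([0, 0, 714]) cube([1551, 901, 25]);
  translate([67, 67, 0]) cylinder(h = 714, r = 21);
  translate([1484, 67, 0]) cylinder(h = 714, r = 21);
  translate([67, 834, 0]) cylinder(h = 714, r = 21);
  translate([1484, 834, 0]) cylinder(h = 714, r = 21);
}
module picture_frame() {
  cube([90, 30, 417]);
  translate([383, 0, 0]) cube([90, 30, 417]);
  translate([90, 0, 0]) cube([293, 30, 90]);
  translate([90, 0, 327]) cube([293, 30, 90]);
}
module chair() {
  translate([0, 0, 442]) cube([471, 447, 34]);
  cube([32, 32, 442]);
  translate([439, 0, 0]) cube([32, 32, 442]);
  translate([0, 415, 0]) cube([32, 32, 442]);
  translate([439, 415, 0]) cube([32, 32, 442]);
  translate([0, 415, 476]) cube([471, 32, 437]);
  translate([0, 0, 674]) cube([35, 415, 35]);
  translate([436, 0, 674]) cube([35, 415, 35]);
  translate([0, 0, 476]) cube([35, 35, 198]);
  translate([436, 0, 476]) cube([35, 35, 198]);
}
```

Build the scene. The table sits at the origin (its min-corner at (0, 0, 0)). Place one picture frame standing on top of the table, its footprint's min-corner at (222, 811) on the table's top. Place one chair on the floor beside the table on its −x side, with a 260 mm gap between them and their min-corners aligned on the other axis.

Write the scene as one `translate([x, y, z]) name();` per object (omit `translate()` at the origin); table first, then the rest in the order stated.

table();
translate([222, 811, 739]) picture_frame();
translate([-731, 0, 0]) chair();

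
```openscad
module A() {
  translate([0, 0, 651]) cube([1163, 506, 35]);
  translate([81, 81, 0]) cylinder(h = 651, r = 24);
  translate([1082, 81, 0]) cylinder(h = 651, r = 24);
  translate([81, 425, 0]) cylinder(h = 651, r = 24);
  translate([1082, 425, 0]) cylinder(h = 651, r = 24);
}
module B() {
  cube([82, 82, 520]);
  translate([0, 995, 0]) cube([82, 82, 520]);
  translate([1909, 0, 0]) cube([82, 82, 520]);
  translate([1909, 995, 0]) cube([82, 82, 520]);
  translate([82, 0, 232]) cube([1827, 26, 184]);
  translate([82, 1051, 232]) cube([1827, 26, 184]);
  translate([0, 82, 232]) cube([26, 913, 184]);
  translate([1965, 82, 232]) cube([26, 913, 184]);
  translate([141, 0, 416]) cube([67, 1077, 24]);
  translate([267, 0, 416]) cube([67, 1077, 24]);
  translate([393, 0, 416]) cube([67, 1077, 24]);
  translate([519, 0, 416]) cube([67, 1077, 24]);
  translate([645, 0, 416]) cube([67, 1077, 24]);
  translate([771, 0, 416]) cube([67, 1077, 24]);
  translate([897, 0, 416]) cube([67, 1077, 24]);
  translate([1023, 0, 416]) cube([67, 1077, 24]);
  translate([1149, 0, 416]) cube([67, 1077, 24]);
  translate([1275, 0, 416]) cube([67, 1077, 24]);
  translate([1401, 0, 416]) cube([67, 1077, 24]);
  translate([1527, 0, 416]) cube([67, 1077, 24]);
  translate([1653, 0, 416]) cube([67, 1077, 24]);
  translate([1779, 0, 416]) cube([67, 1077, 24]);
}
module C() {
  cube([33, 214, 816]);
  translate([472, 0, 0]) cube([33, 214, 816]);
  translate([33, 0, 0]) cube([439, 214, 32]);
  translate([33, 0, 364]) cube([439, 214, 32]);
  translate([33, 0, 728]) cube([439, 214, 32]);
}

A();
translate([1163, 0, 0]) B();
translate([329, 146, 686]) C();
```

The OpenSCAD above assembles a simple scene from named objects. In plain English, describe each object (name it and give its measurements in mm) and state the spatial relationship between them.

A is a table with a 1163×506 mm rectangular top, 35 mm thick, top surface at z = 686 mm, supported by four round legs of 48 mm diameter, each leg's bounding box inset 57 mm from the nearest pair of top edges, running from the floor.

B is a bed frame 1991 mm long (x) by 1077 mm wide (y). Four 82×82 mm corner posts, 520 mm tall, at the corners of the footprint. Four rails of 26 mm thickness and 184 mm height run between adjacent posts with their undersides at z = 232 mm, their outer faces flush with the outside of the frame (the two x-running rails run between the posts' inner faces; the two y-running rails run between the posts' inner faces). 14 slats, each 67 mm wide (x) and 24 mm thick, lie across the top of the two x-running rails, running the full 1077 mm width of the frame in y; the slats are evenly spaced along x between the inner faces of the end posts with equal gaps (rounded down to the nearest mm) at the −x end and between each pair — any rounding remainder accumulates at the +x end.

C is an open bookshelf. Two side panels, each 33 mm thick, 214 mm deep and 816 mm tall, stand 505 mm apart (outside-to-outside). Between them sit 3 shelves, each 32 mm thick and 214 mm deep, spanning the full gap between the sides. The bottom shelf rests on the floor (its underside at z = 0) and the clear gap between one shelf's top and the next shelf's underside is 332 mm.

The bed frame is against the table's +x side, with their −y faces flush. The bookshelf is on top of the table, centred.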